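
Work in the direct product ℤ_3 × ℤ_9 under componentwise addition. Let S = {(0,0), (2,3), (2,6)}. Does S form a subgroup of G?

No

(2,3) ∈ S but its inverse (1,6) ∉ S, so S is not a subgroup.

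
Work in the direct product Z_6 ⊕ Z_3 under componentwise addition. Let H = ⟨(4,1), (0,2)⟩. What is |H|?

|⟨(4,1)⟩| = 3 and |⟨(0,2)⟩| = 3, so |H| is a multiple of lcm(3, 3) = 3 and divides |G| = 18.
Closing under the operation: H = {(0,0), (0,1), (0,2), (2,0), (2,1), (2,2), (4,0), (4,1), (4,2)}, so |H| = 9.

9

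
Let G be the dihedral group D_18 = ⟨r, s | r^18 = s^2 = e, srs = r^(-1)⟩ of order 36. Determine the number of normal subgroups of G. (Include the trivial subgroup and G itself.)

9

G has 45 subgroups. Checking conjugation-invariance by order — order 1: 1/1 normal; order 2: 1/19 normal; order 3: 1/1 normal; order 4: 0/9 normal; order 6: 1/7 normal; order 9: 1/1 normal; order 12: 0/3 normal; order 18: 3/3 normal; order 36: 1/1 normal.
Total normal subgroups: 9.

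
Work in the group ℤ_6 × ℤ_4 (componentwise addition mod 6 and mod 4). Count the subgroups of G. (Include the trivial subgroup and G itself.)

|G| = 24, so by Lagrange every subgroup order divides 24. Divisors: 1, 2, 3, 4, 6, 8, 12, 24.
Subgroups by order — order 1: 1; order 2: 3; order 3: 1; order 4: 3; order 6: 3; order 8: 1; order 12: 3; order 24: 1.
Total: 1 + 3 + 1 + 3 + 3 + 1 + 3 + 1 = 16.

16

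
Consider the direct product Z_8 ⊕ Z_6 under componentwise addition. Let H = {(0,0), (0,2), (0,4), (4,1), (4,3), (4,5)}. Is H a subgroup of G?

Yes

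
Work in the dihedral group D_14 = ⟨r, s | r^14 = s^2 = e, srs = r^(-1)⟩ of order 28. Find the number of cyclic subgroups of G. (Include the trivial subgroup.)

Group the elements of G by the cyclic subgroup they generate; each cyclic subgroup of order d accounts for φ(d) elements.
Cyclic subgroups by order — order 1: 1; order 2: 15; order 7: 1; order 14: 1.
Total: 18.

18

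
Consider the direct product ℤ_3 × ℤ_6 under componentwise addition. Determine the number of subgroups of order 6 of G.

4

|G| = 18 and 6 | 18, so subgroups of order 6 are possible by Lagrange.
The subgroups of order 6 are: {(0,0), (0,1), (0,2), (0,3), (0,4), (0,5)}; {(0,0), (0,3), (1,0), (1,3), (2,0), (2,3)}; {(0,0), (0,3), (1,1), (1,4), (2,2), (2,5)}; {(0,0), (0,3), (1,2), (1,5), (2,1), (2,4)}.
So G has 4 subgroups of order 6.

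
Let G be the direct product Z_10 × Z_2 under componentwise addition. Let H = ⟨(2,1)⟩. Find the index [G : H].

|⟨(2,1)⟩| = 10 and |G| = 20.
By Lagrange, [G : H] = |G|/|H| = 20/10 = 2.

2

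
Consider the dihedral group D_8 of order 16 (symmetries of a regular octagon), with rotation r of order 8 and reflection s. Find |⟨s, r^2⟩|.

8

|⟨s⟩| = 2 and |⟨r^2⟩| = 4, so |H| is a multiple of lcm(2, 4) = 4 and divides |G| = 16.
Closing under the operation: H = {e, r^2, r^4, r^6, s, r^2s, r^4s, r^6s}, so |H| = 8.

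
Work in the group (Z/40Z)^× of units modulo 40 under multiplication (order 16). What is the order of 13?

Compute successive powers of 13 mod 40: 13, 9, 37, 1; 13^4 ≡ 1 (mod 40).
So |⟨13⟩| = 4.

4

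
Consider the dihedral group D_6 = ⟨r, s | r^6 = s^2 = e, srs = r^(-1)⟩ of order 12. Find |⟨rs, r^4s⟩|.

|⟨rs⟩| = 2 and |⟨r^4s⟩| = 2, so |H| is a multiple of lcm(2, 2) = 2 and divides |G| = 12.
Closing under the operation: H = {e, r^3, rs, r^4s}, so |H| = 4.

4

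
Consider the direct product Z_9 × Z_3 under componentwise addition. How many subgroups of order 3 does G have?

|G| = 27 and 3 | 27, so subgroups of order 3 are possible by Lagrange.
The subgroups of order 3 are: {(0,0), (0,1), (0,2)}; {(0,0), (3,0), (6,0)}; {(0,0), (3,1), (6,2)}; {(0,0), (3,2), (6,1)}.
So G has 4 subgroups of order 3.

4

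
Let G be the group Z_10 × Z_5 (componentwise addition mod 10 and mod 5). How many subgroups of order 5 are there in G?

6

|G| = 50 and 5 | 50, so subgroups of order 5 are possible by Lagrange.
The subgroups of order 5 are: {(0,0), (0,1), (0,2), (0,3), (0,4)}; {(0,0), (2,0), (4,0), (6,0), (8,0)}; {(0,0), (2,1), (4,2), (6,3), (8,4)}; {(0,0), (2,2), (4,4), (6,1), (8,3)}; … (6 in all).
So G has 6 subgroups of order 5.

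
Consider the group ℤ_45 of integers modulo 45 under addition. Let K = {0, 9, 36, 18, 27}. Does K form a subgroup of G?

Yes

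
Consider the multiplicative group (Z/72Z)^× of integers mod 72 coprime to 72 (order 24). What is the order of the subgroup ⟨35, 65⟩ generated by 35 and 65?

12

|⟨35⟩| = 2 and |⟨65⟩| = 6, so |H| is a multiple of lcm(2, 6) = 6 and divides |G| = 24.
Closing under the operation: H = {1, 11, 17, 19, 25, 35, 41, 43, 49, 59, 65, 67}, so |H| = 12.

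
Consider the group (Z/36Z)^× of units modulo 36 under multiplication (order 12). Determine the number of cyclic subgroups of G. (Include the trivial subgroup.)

A cyclic subgroup of order d is generated by each of its φ(d) elements of order d, so the cyclic subgroups of order d number (#elements of order d)/φ(d).
Cyclic subgroups by order — order 1: 1; order 2: 3; order 3: 1; order 6: 3.
Total: 8.

8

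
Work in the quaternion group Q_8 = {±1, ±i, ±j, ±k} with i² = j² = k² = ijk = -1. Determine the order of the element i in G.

4

Computing powers of i: the smallest k with (i)^k = e is k = 4.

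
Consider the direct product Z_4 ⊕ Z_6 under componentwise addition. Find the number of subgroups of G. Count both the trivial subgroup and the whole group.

|G| = 24, so by Lagrange every subgroup order divides 24. Divisors: 1, 2, 3, 4, 6, 8, 12, 24.
Subgroups by order — order 1: 1; order 2: 3; order 3: 1; order 4: 3; order 6: 3; order 8: 1; order 12: 3; order 24: 1.
Total: 1 + 3 + 1 + 3 + 3 + 1 + 3 + 1 = 16.

16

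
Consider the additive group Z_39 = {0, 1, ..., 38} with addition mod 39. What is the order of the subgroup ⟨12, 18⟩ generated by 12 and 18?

|⟨12⟩| = 13 and |⟨18⟩| = 13, so |H| is a multiple of lcm(13, 13) = 13 and divides |G| = 39.
Closing under the operation: H = {0, 3, 6, 9, 12, 15, 18, 21, 24, 27, 30, 33, 36}, so |H| = 13.

13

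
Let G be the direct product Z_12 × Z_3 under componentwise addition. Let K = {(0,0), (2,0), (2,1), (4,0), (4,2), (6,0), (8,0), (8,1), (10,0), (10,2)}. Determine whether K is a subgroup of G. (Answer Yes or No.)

No

|K| = 10 does not divide |G| = 36, so by Lagrange K is not a subgroup.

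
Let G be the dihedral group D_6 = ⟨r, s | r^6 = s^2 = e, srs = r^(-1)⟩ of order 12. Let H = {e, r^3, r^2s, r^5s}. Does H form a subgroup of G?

Yes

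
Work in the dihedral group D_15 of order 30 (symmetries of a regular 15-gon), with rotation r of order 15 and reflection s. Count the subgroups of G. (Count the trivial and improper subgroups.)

|G| = 30, so by Lagrange every subgroup order divides 30. Divisors: 1, 2, 3, 5, 6, 10, 15, 30.
Subgroups by order — order 1: 1; order 2: 15; order 3: 1; order 5: 1; order 6: 5; order 10: 3; order 15: 1; order 30: 1.
Total: 1 + 15 + 1 + 1 + 5 + 3 + 1 + 1 = 28.

28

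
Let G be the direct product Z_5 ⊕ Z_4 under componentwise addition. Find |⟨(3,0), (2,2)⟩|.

|⟨(3,0)⟩| = 5 and |⟨(2,2)⟩| = 10, so |H| is a multiple of lcm(5, 10) = 10 and divides |G| = 20.
Closing under the operation: H = {(0,0), (0,2), (1,0), (1,2), (2,0), (2,2), (3,0), (3,2), (4,0), (4,2)}, so |H| = 10.

10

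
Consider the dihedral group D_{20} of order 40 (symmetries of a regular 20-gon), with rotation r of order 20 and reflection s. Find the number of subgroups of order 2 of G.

|G| = 40 and 2 | 40, so subgroups of order 2 are possible by Lagrange.
The subgroups of order 2 are: {e, r^10}; {e, r^10s}; {e, r^11s}; {e, r^12s}; … (21 in all).
So G has 21 subgroups of order 2.

21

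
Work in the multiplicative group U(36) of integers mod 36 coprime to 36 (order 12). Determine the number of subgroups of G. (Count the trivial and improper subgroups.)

10

|G| = 12, so by Lagrange every subgroup order divides 12. Divisors: 1, 2, 3, 4, 6, 12.
Subgroups by order — order 1: 1; order 2: 3; order 3: 1; order 4: 1; order 6: 3; order 12: 1.
Total: 1 + 3 + 1 + 1 + 3 + 1 = 10.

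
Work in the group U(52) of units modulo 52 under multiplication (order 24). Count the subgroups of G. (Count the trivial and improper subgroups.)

|G| = 24, so by Lagrange every subgroup order divides 24. Divisors: 1, 2, 3, 4, 6, 8, 12, 24.
Subgroups by order — order 1: 1; order 2: 3; order 3: 1; order 4: 3; order 6: 3; order 8: 1; order 12: 3; order 24: 1.
Total: 1 + 3 + 1 + 3 + 3 + 1 + 3 + 1 = 16.

16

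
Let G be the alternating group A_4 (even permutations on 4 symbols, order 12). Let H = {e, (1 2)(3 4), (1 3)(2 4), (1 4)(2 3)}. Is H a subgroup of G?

|H| = 4 divides |G| = 12, consistent with Lagrange.
H contains the identity, every element's inverse is in H, and H is closed under ∘: it is a subgroup.

Yes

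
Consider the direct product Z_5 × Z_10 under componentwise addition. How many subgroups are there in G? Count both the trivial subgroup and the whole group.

16

|G| = 50, so by Lagrange every subgroup order divides 50. Divisors: 1, 2, 5, 10, 25, 50.
Subgroups by order — order 1: 1; order 2: 1; order 5: 6; order 10: 6; order 25: 1; order 50: 1.
Total: 1 + 1 + 6 + 6 + 1 + 1 = 16.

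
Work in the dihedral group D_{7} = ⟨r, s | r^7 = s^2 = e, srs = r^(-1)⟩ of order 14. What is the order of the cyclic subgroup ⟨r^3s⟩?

Computing powers of r^3s: the smallest k with (r^3s)^k = e is k = 2.

2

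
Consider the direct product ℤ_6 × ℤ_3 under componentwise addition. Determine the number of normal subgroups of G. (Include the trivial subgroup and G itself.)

G is abelian, so every subgroup is normal.
G has 12 subgroups in total, hence 12 normal subgroups.

12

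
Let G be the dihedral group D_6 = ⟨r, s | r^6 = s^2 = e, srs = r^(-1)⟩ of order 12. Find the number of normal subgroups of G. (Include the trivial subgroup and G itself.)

7

G has 16 subgroups. Checking conjugation-invariance by order — order 1: 1/1 normal; order 2: 1/7 normal; order 3: 1/1 normal; order 4: 0/3 normal; order 6: 3/3 normal; order 12: 1/1 normal.
Total normal subgroups: 7.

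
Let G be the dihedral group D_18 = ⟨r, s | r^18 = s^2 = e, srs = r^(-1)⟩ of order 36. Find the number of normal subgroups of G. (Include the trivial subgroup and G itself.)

G has 45 subgroups. Checking conjugation-invariance by order — order 1: 1/1 normal; order 2: 1/19 normal; order 3: 1/1 normal; order 4: 0/9 normal; order 6: 1/7 normal; order 9: 1/1 normal; order 12: 0/3 normal; order 18: 3/3 normal; order 36: 1/1 normal.
Total normal subgroups: 9.

9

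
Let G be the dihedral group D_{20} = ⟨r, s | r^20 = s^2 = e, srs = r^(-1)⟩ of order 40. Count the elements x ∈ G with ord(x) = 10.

4

The elements of order 10 are: r^2, r^6, r^14, r^18.
That's 4.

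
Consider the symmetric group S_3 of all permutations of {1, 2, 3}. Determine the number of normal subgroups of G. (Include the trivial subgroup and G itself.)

3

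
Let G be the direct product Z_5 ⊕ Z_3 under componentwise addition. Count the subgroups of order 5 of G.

1

|G| = 15 and 5 | 15, so subgroups of order 5 are possible by Lagrange.
The subgroups of order 5 are: {(0,0), (1,0), (2,0), (3,0), (4,0)}.
So G has 1 subgroup of order 5.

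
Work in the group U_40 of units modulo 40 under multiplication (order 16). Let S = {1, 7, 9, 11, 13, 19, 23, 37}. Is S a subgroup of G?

|S| = 8 divides |G| = 16, consistent with Lagrange.
S contains the identity, every element's inverse is in S, and S is closed under ·: it is a subgroup.

Yes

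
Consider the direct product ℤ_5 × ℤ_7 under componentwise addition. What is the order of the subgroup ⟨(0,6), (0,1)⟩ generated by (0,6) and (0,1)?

7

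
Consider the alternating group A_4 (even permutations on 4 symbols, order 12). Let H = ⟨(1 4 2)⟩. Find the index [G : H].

|⟨(1 4 2)⟩| = 3 and |G| = 12.
By Lagrange, [G : H] = |G|/|H| = 12/3 = 4.

4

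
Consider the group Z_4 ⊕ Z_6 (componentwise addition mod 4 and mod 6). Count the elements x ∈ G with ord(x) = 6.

An element (a,b) has order lcm(ord(a), ord(b)); count pairs with lcm equal to 6.
Enumerating gives 6 such elements.

6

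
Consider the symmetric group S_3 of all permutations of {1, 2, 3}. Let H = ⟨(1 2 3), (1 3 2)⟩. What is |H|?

3

|⟨(1 2 3)⟩| = 3 and |⟨(1 3 2)⟩| = 3, so |H| is a multiple of lcm(3, 3) = 3 and divides |G| = 6.
Closing under the operation: H = {e, (1 2 3), (1 3 2)}, so |H| = 3.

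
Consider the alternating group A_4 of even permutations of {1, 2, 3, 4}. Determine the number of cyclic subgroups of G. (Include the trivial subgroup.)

Each element a generates a cyclic subgroup ⟨a⟩; distinct elements may generate the same one (a cyclic group of order d has φ(d) generators).
Cyclic subgroups by order — order 1: 1; order 2: 3; order 3: 4.
Total: 8.

8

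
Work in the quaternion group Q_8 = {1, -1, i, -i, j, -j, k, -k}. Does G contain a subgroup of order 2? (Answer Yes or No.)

Yes

2 | 8. A subgroup of order 2 is {1, -1}.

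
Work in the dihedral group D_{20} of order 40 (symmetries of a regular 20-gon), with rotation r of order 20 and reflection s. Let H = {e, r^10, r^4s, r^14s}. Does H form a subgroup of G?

|H| = 4 divides |G| = 40, consistent with Lagrange.
H contains the identity, every element's inverse is in H, and H is closed under ·: it is a subgroup.

Yes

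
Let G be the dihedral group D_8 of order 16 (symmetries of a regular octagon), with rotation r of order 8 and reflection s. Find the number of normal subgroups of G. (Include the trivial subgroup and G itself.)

7

G has 19 subgroups. Checking conjugation-invariance by order — order 1: 1/1 normal; order 2: 1/9 normal; order 4: 1/5 normal; order 8: 3/3 normal; order 16: 1/1 normal.
Total normal subgroups: 7.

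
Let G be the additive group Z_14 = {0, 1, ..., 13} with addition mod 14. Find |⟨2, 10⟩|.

7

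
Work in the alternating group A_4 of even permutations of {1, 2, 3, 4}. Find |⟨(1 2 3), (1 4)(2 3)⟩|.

12

|⟨(1 2 3)⟩| = 3 and |⟨(1 4)(2 3)⟩| = 2, so |H| is a multiple of lcm(3, 2) = 6 and divides |G| = 12.
Closing {(1 2 3), (1 4)(2 3)} under the group operation gives all of G, so |H| = 12.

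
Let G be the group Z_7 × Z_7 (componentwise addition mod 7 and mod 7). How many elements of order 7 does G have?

48

An element (a,b) has order lcm(ord(a), ord(b)); count pairs with lcm equal to 7.
Enumerating gives 48 such elements.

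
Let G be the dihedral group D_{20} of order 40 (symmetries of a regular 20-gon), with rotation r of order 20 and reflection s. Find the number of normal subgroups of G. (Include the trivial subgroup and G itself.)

G has 48 subgroups. Checking conjugation-invariance by order — order 1: 1/1 normal; order 2: 1/21 normal; order 4: 1/11 normal; order 5: 1/1 normal; order 8: 0/5 normal; order 10: 1/5 normal; order 20: 3/3 normal; order 40: 1/1 normal.
Total normal subgroups: 9.

9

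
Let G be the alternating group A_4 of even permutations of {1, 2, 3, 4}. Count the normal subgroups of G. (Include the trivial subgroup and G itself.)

G has 10 subgroups. Checking conjugation-invariance by order — order 1: 1/1 normal; order 2: 0/3 normal; order 3: 0/4 normal; order 4: 1/1 normal; order 12: 1/1 normal.
Total normal subgroups: 3.

3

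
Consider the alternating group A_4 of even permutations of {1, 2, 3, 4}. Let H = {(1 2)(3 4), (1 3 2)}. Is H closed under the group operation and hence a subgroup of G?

No

The identity e ∉ H, so H is not a subgroup.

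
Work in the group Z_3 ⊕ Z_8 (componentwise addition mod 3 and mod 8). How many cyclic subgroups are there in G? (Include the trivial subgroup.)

8

Each element a generates a cyclic subgroup ⟨a⟩; distinct elements may generate the same one (a cyclic group of order d has φ(d) generators).
Cyclic subgroups by order — order 1: 1; order 2: 1; order 3: 1; order 4: 1; order 6: 1; order 8: 1; order 12: 1; order 24: 1.
Total: 8.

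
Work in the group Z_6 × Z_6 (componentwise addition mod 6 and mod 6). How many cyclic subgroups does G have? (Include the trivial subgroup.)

Group the elements of G by the cyclic subgroup they generate; each cyclic subgroup of order d accounts for φ(d) elements.
Cyclic subgroups by order — order 1: 1; order 2: 3; order 3: 4; order 6: 12.
Total: 20.

20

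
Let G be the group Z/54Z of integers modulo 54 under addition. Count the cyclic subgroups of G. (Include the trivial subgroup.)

8

A cyclic subgroup of order d is generated by each of its φ(d) elements of order d, so the cyclic subgroups of order d number (#elements of order d)/φ(d).
Cyclic subgroups by order — order 1: 1; order 2: 1; order 3: 1; order 6: 1; order 9: 1; order 18: 1; order 27: 1; order 54: 1.
Total: 8.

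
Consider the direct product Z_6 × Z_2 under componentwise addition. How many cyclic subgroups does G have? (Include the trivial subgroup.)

A cyclic subgroup of order d is generated by each of its φ(d) elements of order d, so the cyclic subgroups of order d number (#elements of order d)/φ(d).
Cyclic subgroups by order — order 1: 1; order 2: 3; order 3: 1; order 6: 3.
Total: 8.

8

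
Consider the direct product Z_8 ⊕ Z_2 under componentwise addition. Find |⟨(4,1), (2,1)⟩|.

|⟨(4,1)⟩| = 2 and |⟨(2,1)⟩| = 4, so |H| is a multiple of lcm(2, 4) = 4 and divides |G| = 16.
Closing under the operation: H = {(0,0), (0,1), (2,0), (2,1), (4,0), (4,1), (6,0), (6,1)}, so |H| = 8.

8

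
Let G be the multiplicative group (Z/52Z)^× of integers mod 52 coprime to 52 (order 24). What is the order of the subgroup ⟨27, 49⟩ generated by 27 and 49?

|⟨27⟩| = 2 and |⟨49⟩| = 6, so |H| is a multiple of lcm(2, 6) = 6 and divides |G| = 24.
Closing under the operation: H = {1, 3, 9, 17, 23, 25, 27, 29, 35, 43, 49, 51}, so |H| = 12.

12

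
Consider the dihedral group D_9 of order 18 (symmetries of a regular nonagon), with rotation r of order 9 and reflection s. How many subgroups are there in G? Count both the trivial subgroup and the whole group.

|G| = 18, so by Lagrange every subgroup order divides 18. Divisors: 1, 2, 3, 6, 9, 18.
Subgroups by order — order 1: 1; order 2: 9; order 3: 1; order 6: 3; order 9: 1; order 18: 1.
Total: 1 + 9 + 1 + 3 + 1 + 1 = 16.

16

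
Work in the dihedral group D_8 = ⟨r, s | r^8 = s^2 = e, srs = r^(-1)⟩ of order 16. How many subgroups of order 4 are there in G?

|G| = 16 and 4 | 16, so subgroups of order 4 are possible by Lagrange.
The subgroups of order 4 are: {e, r^2, r^4, r^6}; {e, r^4, r^2s, r^6s}; {e, r^4, r^3s, r^7s}; {e, r^4, s, r^4s}; … (5 in all).
So G has 5 subgroups of order 4.

5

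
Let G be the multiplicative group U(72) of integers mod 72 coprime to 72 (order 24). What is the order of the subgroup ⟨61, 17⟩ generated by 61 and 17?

|⟨61⟩| = 6 and |⟨17⟩| = 2, so |H| is a multiple of lcm(6, 2) = 6 and divides |G| = 24.
Closing under the operation: H = {1, 5, 13, 17, 25, 29, 37, 41, 49, 53, 61, 65}, so |H| = 12.

12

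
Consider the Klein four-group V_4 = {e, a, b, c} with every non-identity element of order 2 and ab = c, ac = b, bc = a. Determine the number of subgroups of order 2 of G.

|G| = 4 and 2 | 4, so subgroups of order 2 are possible by Lagrange.
The subgroups of order 2 are: {e, a}; {e, b}; {e, c}.
So G has 3 subgroups of order 2.

3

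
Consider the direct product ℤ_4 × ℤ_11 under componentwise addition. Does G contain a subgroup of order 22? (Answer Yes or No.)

Yes

22 | 44. A subgroup of order 22 is {(0,0), (0,1), (0,2), (0,3), (0,4), (0,5), (0,6), (0,7), (0,8), (0,9), (0,10), (2,0), (2,1), (2,2), (2,3), (2,4), (2,5), (2,6), (2,7), (2,8), (2,9), (2,10)}.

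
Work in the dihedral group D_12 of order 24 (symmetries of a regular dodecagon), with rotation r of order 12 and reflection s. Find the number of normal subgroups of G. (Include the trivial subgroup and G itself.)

G has 34 subgroups. Checking conjugation-invariance by order — order 1: 1/1 normal; order 2: 1/13 normal; order 3: 1/1 normal; order 4: 1/7 normal; order 6: 1/5 normal; order 8: 0/3 normal; order 12: 3/3 normal; order 24: 1/1 normal.
Total normal subgroups: 9.

9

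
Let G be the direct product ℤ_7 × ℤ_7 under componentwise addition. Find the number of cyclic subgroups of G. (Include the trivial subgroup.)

9

Group the elements of G by the cyclic subgroup they generate; each cyclic subgroup of order d accounts for φ(d) elements.
Cyclic subgroups by order — order 1: 1; order 7: 8.
Total: 9.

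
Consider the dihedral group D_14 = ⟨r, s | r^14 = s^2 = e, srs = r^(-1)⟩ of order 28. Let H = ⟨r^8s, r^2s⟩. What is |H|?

14

|⟨r^8s⟩| = 2 and |⟨r^2s⟩| = 2, so |H| is a multiple of lcm(2, 2) = 2 and divides |G| = 28.
Closing under the operation: H = {e, r^2, r^4, r^6, r^8, r^10, r^12, s, r^2s, r^4s, r^6s, r^8s, r^10s, r^12s}, so |H| = 14.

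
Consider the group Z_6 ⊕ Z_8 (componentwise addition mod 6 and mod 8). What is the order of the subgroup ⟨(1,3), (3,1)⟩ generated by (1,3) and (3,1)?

|⟨(1,3)⟩| = 24 and |⟨(3,1)⟩| = 8, so |H| is a multiple of lcm(24, 8) = 24 and divides |G| = 48.
Closing under the operation: H = {(0,0), (0,2), (0,4), (0,6), (1,1), (1,3), (1,5), (1,7), (2,0), (2,2), (2,4), (2,6), (3,1), (3,3), (3,5), (3,7), (4,0), (4,2), (4,4), (4,6), (5,1), (5,3), (5,5), (5,7)}, so |H| = 24.

24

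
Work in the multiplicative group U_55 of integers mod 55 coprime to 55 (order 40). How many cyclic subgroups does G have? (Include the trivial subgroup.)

12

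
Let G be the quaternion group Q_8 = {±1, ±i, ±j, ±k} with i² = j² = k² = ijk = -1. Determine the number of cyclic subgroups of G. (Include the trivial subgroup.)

5

Group the elements of G by the cyclic subgroup they generate; each cyclic subgroup of order d accounts for φ(d) elements.
Cyclic subgroups by order — order 1: 1; order 2: 1; order 4: 3.
Total: 5.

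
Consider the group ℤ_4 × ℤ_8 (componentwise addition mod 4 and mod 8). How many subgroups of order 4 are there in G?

7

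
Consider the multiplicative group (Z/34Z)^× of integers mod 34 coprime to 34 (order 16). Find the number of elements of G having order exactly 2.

1

The elements of order 2 are: 33.
That's 1.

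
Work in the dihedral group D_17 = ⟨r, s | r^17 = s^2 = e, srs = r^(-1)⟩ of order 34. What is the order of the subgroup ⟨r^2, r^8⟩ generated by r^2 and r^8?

|⟨r^2⟩| = 17 and |⟨r^8⟩| = 17, so |H| is a multiple of lcm(17, 17) = 17 and divides |G| = 34.
Closing under the operation: H = {e, r, r^2, r^3, r^4, r^5, r^6, r^7, r^8, r^9, r^10, r^11, r^12, r^13, r^14, r^15, r^16}, so |H| = 17.

17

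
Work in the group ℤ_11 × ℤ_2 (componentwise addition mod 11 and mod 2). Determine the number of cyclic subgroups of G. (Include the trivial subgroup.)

4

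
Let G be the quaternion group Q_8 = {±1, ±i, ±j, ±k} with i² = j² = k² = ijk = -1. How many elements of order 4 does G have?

The elements of order 4 are: i, -i, j, -j, k, -k.
That's 6.

6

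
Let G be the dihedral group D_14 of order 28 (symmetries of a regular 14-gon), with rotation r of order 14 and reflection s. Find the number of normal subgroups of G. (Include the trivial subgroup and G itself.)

G has 28 subgroups. Checking conjugation-invariance by order — order 1: 1/1 normal; order 2: 1/15 normal; order 4: 0/7 normal; order 7: 1/1 normal; order 14: 3/3 normal; order 28: 1/1 normal.
Total normal subgroups: 7.

7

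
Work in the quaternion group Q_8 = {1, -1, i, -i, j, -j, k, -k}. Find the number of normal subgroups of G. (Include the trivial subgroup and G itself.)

6

G has 6 subgroups. Checking conjugation-invariance by order — order 1: 1/1 normal; order 2: 1/1 normal; order 4: 3/3 normal; order 8: 1/1 normal.
Total normal subgroups: 6.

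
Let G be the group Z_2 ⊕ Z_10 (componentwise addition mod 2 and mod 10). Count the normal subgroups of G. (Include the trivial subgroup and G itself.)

10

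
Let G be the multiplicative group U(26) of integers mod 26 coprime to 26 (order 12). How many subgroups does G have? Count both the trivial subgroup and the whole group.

|G| = 12, so by Lagrange every subgroup order divides 12. Divisors: 1, 2, 3, 4, 6, 12.
Subgroups by order — order 1: 1; order 2: 1; order 3: 1; order 4: 1; order 6: 1; order 12: 1.
Total: 1 + 1 + 1 + 1 + 1 + 1 = 6.

6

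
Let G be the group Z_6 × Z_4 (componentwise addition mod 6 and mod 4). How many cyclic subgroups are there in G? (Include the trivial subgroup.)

A cyclic subgroup of order d is generated by each of its φ(d) elements of order d, so the cyclic subgroups of order d number (#elements of order d)/φ(d).
Cyclic subgroups by order — order 1: 1; order 2: 3; order 3: 1; order 4: 2; order 6: 3; order 12: 2.
Total: 12.

12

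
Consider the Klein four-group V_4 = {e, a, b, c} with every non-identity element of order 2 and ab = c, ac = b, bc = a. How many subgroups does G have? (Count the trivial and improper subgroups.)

5

|G| = 4, so by Lagrange every subgroup order divides 4. Divisors: 1, 2, 4.
Subgroups by order — order 1: 1; order 2: 3; order 4: 1.
Total: 1 + 3 + 1 = 5.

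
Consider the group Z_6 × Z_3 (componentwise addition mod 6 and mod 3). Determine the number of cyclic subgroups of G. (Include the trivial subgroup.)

10

Each element a generates a cyclic subgroup ⟨a⟩; distinct elements may generate the same one (a cyclic group of order d has φ(d) generators).
Cyclic subgroups by order — order 1: 1; order 2: 1; order 3: 4; order 6: 4.
Total: 10.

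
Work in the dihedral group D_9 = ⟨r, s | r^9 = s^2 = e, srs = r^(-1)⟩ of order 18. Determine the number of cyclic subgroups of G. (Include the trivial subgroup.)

A cyclic subgroup of order d is generated by each of its φ(d) elements of order d, so the cyclic subgroups of order d number (#elements of order d)/φ(d).
Cyclic subgroups by order — order 1: 1; order 2: 9; order 3: 1; order 9: 1.
Total: 12.

12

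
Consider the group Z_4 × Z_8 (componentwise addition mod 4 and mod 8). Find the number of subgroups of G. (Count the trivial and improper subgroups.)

|G| = 32, so by Lagrange every subgroup order divides 32. Divisors: 1, 2, 4, 8, 16, 32.
Subgroups by order — order 1: 1; order 2: 3; order 4: 7; order 8: 7; order 16: 3; order 32: 1.
Total: 1 + 3 + 7 + 7 + 3 + 1 = 22.

22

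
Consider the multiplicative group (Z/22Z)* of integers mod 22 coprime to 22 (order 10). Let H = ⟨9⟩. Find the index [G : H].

|⟨9⟩| = 5 and |G| = 10.
By Lagrange, [G : H] = |G|/|H| = 10/5 = 2.

2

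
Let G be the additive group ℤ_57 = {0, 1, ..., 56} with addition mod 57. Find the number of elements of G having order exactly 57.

36

In a cyclic group of order 57, the number of elements of order d (for d | 57) is φ(d).
φ(57) = 36.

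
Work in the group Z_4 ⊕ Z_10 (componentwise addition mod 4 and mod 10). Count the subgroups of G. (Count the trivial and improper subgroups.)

16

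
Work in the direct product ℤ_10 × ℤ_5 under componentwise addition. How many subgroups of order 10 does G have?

|G| = 50 and 10 | 50, so subgroups of order 10 are possible by Lagrange.
The subgroups of order 10 are: {(0,0), (0,1), (0,2), (0,3), (0,4), (5,0), (5,1), (5,2), (5,3), (5,4)}; {(0,0), (1,0), (2,0), (3,0), (4,0), (5,0), (6,0), (7,0), (8,0), (9,0)}; {(0,0), (1,1), (2,2), (3,3), (4,4), (5,0), (6,1), (7,2), (8,3), (9,4)}; {(0,0), (1,2), (2,4), (3,1), (4,3), (5,0), (6,2), (7,4), (8,1), (9,3)}; … (6 in all).
So G has 6 subgroups of order 10.

6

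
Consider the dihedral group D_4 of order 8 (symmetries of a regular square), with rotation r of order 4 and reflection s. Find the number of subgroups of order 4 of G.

|G| = 8 and 4 | 8, so subgroups of order 4 are possible by Lagrange.
The subgroups of order 4 are: {e, r, r^2, r^3}; {e, r^2, s, r^2s}; {e, r^2, rs, r^3s}.
So G has 3 subgroups of order 4.

3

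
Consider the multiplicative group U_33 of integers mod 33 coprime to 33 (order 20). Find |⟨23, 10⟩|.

|⟨23⟩| = 2 and |⟨10⟩| = 2, so |H| is a multiple of lcm(2, 2) = 2 and divides |G| = 20.
Closing under the operation: H = {1, 10, 23, 32}, so |H| = 4.

4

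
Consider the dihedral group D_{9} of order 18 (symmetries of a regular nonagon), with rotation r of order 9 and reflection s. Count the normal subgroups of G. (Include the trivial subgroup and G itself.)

4

G has 16 subgroups. Checking conjugation-invariance by order — order 1: 1/1 normal; order 2: 0/9 normal; order 3: 1/1 normal; order 6: 0/3 normal; order 9: 1/1 normal; order 18: 1/1 normal.
Total normal subgroups: 4.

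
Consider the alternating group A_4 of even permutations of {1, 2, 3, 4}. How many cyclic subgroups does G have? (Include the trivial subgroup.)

8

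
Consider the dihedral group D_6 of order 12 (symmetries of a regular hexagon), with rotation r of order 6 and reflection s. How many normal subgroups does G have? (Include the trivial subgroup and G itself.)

7

G has 16 subgroups. Checking conjugation-invariance by order — order 1: 1/1 normal; order 2: 1/7 normal; order 3: 1/1 normal; order 4: 0/3 normal; order 6: 3/3 normal; order 12: 1/1 normal.
Total normal subgroups: 7.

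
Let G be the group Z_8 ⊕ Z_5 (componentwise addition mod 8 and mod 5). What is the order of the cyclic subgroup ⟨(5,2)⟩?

The order of (5,2) in Z_8 × Z_5 is lcm(ord(5) in Z_8, ord(2) in Z_5).
ord(5) = 8 and ord(2) = 5, so |⟨(5,2)⟩| = lcm(8, 5) = 40.

40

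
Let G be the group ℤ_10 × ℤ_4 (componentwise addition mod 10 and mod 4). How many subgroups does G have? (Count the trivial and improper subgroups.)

16

|G| = 40, so by Lagrange every subgroup order divides 40. Divisors: 1, 2, 4, 5, 8, 10, 20, 40.
Subgroups by order — order 1: 1; order 2: 3; order 4: 3; order 5: 1; order 8: 1; order 10: 3; order 20: 3; order 40: 1.
Total: 1 + 3 + 3 + 1 + 1 + 3 + 3 + 1 = 16.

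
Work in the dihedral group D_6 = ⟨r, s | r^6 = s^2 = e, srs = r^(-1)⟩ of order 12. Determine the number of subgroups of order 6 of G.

|G| = 12 and 6 | 12, so subgroups of order 6 are possible by Lagrange.
The subgroups of order 6 are: {e, r, r^2, r^3, r^4, r^5}; {e, r^2, r^4, s, r^2s, r^4s}; {e, r^2, r^4, rs, r^3s, r^5s}.
So G has 3 subgroups of order 6.

3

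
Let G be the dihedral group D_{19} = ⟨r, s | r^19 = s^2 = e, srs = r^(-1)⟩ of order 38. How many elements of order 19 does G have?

Enumerating element orders in G gives 18 elements of order 19.

18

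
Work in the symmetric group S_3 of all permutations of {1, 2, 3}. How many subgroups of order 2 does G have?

3

|G| = 6 and 2 | 6, so subgroups of order 2 are possible by Lagrange.
The subgroups of order 2 are: {e, (1 2)}; {e, (1 3)}; {e, (2 3)}.
So G has 3 subgroups of order 2.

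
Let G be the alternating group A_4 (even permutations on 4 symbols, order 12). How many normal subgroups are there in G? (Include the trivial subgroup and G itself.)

3

G has 10 subgroups. Checking conjugation-invariance by order — order 1: 1/1 normal; order 2: 0/3 normal; order 3: 0/4 normal; order 4: 1/1 normal; order 12: 1/1 normal.
Total normal subgroups: 3.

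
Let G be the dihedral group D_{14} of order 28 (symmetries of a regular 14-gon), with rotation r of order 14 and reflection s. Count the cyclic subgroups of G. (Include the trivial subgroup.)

Each element a generates a cyclic subgroup ⟨a⟩; distinct elements may generate the same one (a cyclic group of order d has φ(d) generators).
Cyclic subgroups by order — order 1: 1; order 2: 15; order 7: 1; order 14: 1.
Total: 18.

18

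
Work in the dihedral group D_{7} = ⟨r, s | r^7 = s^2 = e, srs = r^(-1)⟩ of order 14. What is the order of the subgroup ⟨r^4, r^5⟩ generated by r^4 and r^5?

7

|⟨r^4⟩| = 7 and |⟨r^5⟩| = 7, so |H| is a multiple of lcm(7, 7) = 7 and divides |G| = 14.
Closing under the operation: H = {e, r, r^2, r^3, r^4, r^5, r^6}, so |H| = 7.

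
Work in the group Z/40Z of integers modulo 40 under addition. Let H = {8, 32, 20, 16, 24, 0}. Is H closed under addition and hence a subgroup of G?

No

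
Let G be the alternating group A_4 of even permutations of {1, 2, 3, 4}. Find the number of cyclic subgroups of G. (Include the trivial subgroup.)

8

Each element a generates a cyclic subgroup ⟨a⟩; distinct elements may generate the same one (a cyclic group of order d has φ(d) generators).
Cyclic subgroups by order — order 1: 1; order 2: 3; order 3: 4.
Total: 8.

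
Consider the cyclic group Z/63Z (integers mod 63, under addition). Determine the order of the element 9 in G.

7

In Z/63Z, the order of an element a is n/gcd(a, n).
gcd(9, 63) = 9, so |⟨9⟩| = 63/9 = 7.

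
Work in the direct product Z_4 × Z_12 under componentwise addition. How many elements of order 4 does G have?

12

An element (a,b) has order lcm(ord(a), ord(b)); count pairs with lcm equal to 4.
Enumerating gives 12 such elements.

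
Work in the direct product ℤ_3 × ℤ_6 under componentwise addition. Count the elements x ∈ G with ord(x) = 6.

An element (a,b) has order lcm(ord(a), ord(b)); count pairs with lcm equal to 6.
Enumerating gives 8 such elements.

8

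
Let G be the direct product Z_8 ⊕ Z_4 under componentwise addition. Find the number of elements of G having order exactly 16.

An element (a,b) has order lcm(ord(a), ord(b)); count pairs with lcm equal to 16.
Enumerating gives 0 such elements.

0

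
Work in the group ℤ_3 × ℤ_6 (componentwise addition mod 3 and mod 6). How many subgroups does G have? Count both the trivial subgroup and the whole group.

12

|G| = 18, so by Lagrange every subgroup order divides 18. Divisors: 1, 2, 3, 6, 9, 18.
Subgroups by order — order 1: 1; order 2: 1; order 3: 4; order 6: 4; order 9: 1; order 18: 1.
Total: 1 + 1 + 4 + 4 + 1 + 1 = 12.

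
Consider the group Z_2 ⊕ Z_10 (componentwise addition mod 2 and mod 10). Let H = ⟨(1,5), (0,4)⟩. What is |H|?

|⟨(1,5)⟩| = 2 and |⟨(0,4)⟩| = 5, so |H| is a multiple of lcm(2, 5) = 10 and divides |G| = 20.
Closing under the operation: H = {(0,0), (0,2), (0,4), (0,6), (0,8), (1,1), (1,3), (1,5), (1,7), (1,9)}, so |H| = 10.

10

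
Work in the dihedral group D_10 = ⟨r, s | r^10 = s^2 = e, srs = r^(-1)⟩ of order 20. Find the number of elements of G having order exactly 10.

The elements of order 10 are: r, r^3, r^7, r^9.
That's 4.

4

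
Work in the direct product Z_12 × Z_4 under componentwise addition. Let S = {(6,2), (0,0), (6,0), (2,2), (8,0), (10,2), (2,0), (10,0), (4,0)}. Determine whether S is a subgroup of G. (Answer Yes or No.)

No

|S| = 9 does not divide |G| = 48, so by Lagrange S is not a subgroup.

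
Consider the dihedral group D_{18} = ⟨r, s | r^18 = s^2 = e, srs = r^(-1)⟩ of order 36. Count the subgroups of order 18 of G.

|G| = 36 and 18 | 36, so subgroups of order 18 are possible by Lagrange.
The subgroups of order 18 are: {e, r, r^2, r^3, r^4, r^5, r^6, r^7, r^8, r^9, r^10, r^11, r^12, r^13, r^14, r^15, r^16, r^17}; {e, r^2, r^4, r^6, r^8, r^10, r^12, r^14, r^16, s, r^2s, r^4s, r^6s, r^8s, r^10s, r^12s, r^14s, r^16s}; {e, r^2, r^4, r^6, r^8, r^10, r^12, r^14, r^16, rs, r^3s, r^5s, r^7s, r^9s, r^11s, r^13s, r^15s, r^17s}.
So G has 3 subgroups of order 18.

3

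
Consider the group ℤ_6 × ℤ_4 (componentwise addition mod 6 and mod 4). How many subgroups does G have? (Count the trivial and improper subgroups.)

16

|G| = 24, so by Lagrange every subgroup order divides 24. Divisors: 1, 2, 3, 4, 6, 8, 12, 24.
Subgroups by order — order 1: 1; order 2: 3; order 3: 1; order 4: 3; order 6: 3; order 8: 1; order 12: 3; order 24: 1.
Total: 1 + 3 + 1 + 3 + 3 + 1 + 3 + 1 = 16.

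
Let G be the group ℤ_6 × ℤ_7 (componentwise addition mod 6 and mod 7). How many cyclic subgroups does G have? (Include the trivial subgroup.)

8

Each element a generates a cyclic subgroup ⟨a⟩; distinct elements may generate the same one (a cyclic group of order d has φ(d) generators).
Cyclic subgroups by order — order 1: 1; order 2: 1; order 3: 1; order 6: 1; order 7: 1; order 14: 1; order 21: 1; order 42: 1.
Total: 8.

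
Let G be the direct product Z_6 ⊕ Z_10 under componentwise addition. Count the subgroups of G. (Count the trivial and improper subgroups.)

|G| = 60, so by Lagrange every subgroup order divides 60. Divisors: 1, 2, 3, 4, 5, 6, 10, 12, 15, 20, 30, 60.
Subgroups by order — order 1: 1; order 2: 3; order 3: 1; order 4: 1; order 5: 1; order 6: 3; order 10: 3; order 12: 1; order 15: 1; order 20: 1; order 30: 3; order 60: 1.
Total: 1 + 3 + 1 + 1 + 1 + 3 + 3 + 1 + 1 + 1 + 3 + 1 = 20.

20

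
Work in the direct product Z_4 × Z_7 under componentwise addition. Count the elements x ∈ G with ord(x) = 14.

An element (a,b) has order lcm(ord(a), ord(b)); count pairs with lcm equal to 14.
Enumerating gives 6 such elements.

6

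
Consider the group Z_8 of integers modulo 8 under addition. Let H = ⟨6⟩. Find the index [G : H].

|⟨6⟩| = 4 and |G| = 8.
By Lagrange, [G : H] = |G|/|H| = 8/4 = 2.

2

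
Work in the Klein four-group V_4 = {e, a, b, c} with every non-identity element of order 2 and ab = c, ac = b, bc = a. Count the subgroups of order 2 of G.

3

|G| = 4 and 2 | 4, so subgroups of order 2 are possible by Lagrange.
The subgroups of order 2 are: {e, a}; {e, b}; {e, c}.
So G has 3 subgroups of order 2.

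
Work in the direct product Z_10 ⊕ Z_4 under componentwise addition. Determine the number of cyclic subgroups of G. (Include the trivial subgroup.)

12

Group the elements of G by the cyclic subgroup they generate; each cyclic subgroup of order d accounts for φ(d) elements.
Cyclic subgroups by order — order 1: 1; order 2: 3; order 4: 2; order 5: 1; order 10: 3; order 20: 2.
Total: 12.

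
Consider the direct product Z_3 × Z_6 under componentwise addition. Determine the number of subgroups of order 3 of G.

4

|G| = 18 and 3 | 18, so subgroups of order 3 are possible by Lagrange.
The subgroups of order 3 are: {(0,0), (0,2), (0,4)}; {(0,0), (1,0), (2,0)}; {(0,0), (1,2), (2,4)}; {(0,0), (1,4), (2,2)}.
So G has 4 subgroups of order 3.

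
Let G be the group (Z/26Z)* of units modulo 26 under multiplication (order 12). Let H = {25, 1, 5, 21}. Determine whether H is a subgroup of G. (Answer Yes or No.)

|H| = 4 divides |G| = 12, consistent with Lagrange.
H contains the identity, every element's inverse is in H, and H is closed under ·: it is a subgroup.
In fact H = ⟨21⟩.

Yes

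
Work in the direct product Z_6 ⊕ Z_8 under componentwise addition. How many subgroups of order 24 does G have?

|G| = 48 and 24 | 48, so subgroups of order 24 are possible by Lagrange.
The subgroups of order 24 are: {(0,0), (0,1), (0,2), (0,3), (0,4), (0,5), (0,6), (0,7), (2,0), (2,1), (2,2), (2,3), (2,4), (2,5), (2,6), (2,7), (4,0), (4,1), (4,2), (4,3), (4,4), (4,5), (4,6), (4,7)}; {(0,0), (0,2), (0,4), (0,6), (1,0), (1,2), (1,4), (1,6), (2,0), (2,2), (2,4), (2,6), (3,0), (3,2), (3,4), (3,6), (4,0), (4,2), (4,4), (4,6), (5,0), (5,2), (5,4), (5,6)}; {(0,0), (0,2), (0,4), (0,6), (1,1), (1,3), (1,5), (1,7), (2,0), (2,2), (2,4), (2,6), (3,1), (3,3), (3,5), (3,7), (4,0), (4,2), (4,4), (4,6), (5,1), (5,3), (5,5), (5,7)}.
So G has 3 subgroups of order 24.

3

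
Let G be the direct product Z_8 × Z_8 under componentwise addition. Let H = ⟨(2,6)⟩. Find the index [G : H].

|⟨(2,6)⟩| = 4 and |G| = 64.
By Lagrange, [G : H] = |G|/|H| = 64/4 = 16.

16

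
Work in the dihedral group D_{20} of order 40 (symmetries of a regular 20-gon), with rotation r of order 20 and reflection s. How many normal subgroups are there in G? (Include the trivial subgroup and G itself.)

9

G has 48 subgroups. Checking conjugation-invariance by order — order 1: 1/1 normal; order 2: 1/21 normal; order 4: 1/11 normal; order 5: 1/1 normal; order 8: 0/5 normal; order 10: 1/5 normal; order 20: 3/3 normal; order 40: 1/1 normal.
Total normal subgroups: 9.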